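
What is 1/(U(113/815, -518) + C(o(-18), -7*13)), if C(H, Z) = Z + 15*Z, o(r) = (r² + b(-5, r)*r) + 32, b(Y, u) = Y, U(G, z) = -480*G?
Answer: -163/248176 ≈ -0.00065679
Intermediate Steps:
o(r) = 32 + r² - 5*r (o(r) = (r² - 5*r) + 32 = 32 + r² - 5*r)
C(H, Z) = 16*Z
1/(U(113/815, -518) + C(o(-18), -7*13)) = 1/(-54240/815 + 16*(-7*13)) = 1/(-54240/815 + 16*(-91)) = 1/(-480*113/815 - 1456) = 1/(-10848/163 - 1456) = 1/(-248176/163) = -163/248176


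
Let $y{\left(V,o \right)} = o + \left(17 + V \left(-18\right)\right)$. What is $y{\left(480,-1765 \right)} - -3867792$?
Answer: $3857404$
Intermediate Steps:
$y{\left(V,o \right)} = 17 + o - 18 V$ ($y{\left(V,o \right)} = o - \left(-17 + 18 V\right) = 17 + o - 18 V$)
$y{\left(480,-1765 \right)} - -3867792 = \left(17 - 1765 - 8640\right) - -3867792 = \left(17 - 1765 - 8640\right) + 3867792 = -10388 + 3867792 = 3857404$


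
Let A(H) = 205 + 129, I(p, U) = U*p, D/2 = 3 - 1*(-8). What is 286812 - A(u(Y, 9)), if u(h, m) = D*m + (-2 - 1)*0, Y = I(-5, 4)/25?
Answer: 286478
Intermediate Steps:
D = 22 (D = 2*(3 - 1*(-8)) = 2*(3 + 8) = 2*11 = 22)
Y = -4/5 (Y = (4*(-5))/25 = -20*1/25 = -4/5 ≈ -0.80000)
u(h, m) = 22*m (u(h, m) = 22*m + (-2 - 1)*0 = 22*m - 3*0 = 22*m + 0 = 22*m)
A(H) = 334
286812 - A(u(Y, 9)) = 286812 - 1*334 = 286812 - 334 = 286478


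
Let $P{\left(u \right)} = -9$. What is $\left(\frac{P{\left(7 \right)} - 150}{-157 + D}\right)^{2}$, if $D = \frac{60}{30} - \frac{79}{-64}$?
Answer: $\frac{103550976}{96845281} \approx 1.0692$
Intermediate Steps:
$D = \frac{207}{64}$ ($D = 60 \cdot \frac{1}{30} - - \frac{79}{64} = 2 + \frac{79}{64} = \frac{207}{64} \approx 3.2344$)
$\left(\frac{P{\left(7 \right)} - 150}{-157 + D}\right)^{2} = \left(\frac{-9 - 150}{-157 + \frac{207}{64}}\right)^{2} = \left(- \frac{159}{- \frac{9841}{64}}\right)^{2} = \left(\left(-159\right) \left(- \frac{64}{9841}\right)\right)^{2} = \left(\frac{10176}{9841}\right)^{2} = \frac{103550976}{96845281}$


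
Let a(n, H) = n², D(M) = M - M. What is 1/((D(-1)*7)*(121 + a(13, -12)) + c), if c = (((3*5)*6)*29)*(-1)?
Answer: -1/2610 ≈ -0.00038314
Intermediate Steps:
D(M) = 0
c = -2610 (c = ((15*6)*29)*(-1) = (90*29)*(-1) = 2610*(-1) = -2610)
1/((D(-1)*7)*(121 + a(13, -12)) + c) = 1/((0*7)*(121 + 13²) - 2610) = 1/(0*(121 + 169) - 2610) = 1/(0*290 - 2610) = 1/(0 - 2610) = 1/(-2610) = -1/2610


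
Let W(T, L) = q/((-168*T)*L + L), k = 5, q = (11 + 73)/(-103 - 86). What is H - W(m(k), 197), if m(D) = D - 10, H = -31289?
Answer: -46654808873/1491093 ≈ -31289.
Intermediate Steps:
q = -4/9 (q = 84/(-189) = 84*(-1/189) = -4/9 ≈ -0.44444)
m(D) = -10 + D
W(T, L) = -4/(9*(L - 168*L*T)) (W(T, L) = -4/(9*((-168*T)*L + L)) = -4/(9*(-168*L*T + L)) = -4/(9*(L - 168*L*T)))
H - W(m(k), 197) = -31289 - 4/(9*197*(-1 + 168*(-10 + 5))) = -31289 - 4/(9*197*(-1 + 168*(-5))) = -31289 - 4/(9*197*(-1 - 840)) = -31289 - 4/(9*197*(-841)) = -31289 - 4*(-1)/(9*197*841) = -31289 - 1*(-4/1491093) = -31289 + 4/1491093 = -46654808873/1491093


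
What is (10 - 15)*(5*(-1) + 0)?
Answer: 25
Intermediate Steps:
(10 - 15)*(5*(-1) + 0) = -5*(-5 + 0) = -5*(-5) = 25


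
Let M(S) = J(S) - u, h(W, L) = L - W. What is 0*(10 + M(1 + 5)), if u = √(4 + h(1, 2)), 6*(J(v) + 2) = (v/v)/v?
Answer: 0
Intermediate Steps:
J(v) = -2 + 1/(6*v) (J(v) = -2 + ((v/v)/v)/6 = -2 + (1/v)/6 = -2 + 1/(6*v))
u = √5 (u = √(4 + (2 - 1*1)) = √(4 + (2 - 1)) = √(4 + 1) = √5 ≈ 2.2361)
M(S) = -2 - √5 + 1/(6*S) (M(S) = (-2 + 1/(6*S)) - √5 = -2 - √5 + 1/(6*S))
0*(10 + M(1 + 5)) = 0*(10 + (-2 - √5 + 1/(6*(1 + 5)))) = 0*(10 + (-2 - √5 + (⅙)/6)) = 0*(10 + (-2 - √5 + (⅙)*(⅙))) = 0*(10 + (-2 - √5 + 1/36)) = 0*(10 + (-71/36 - √5)) = 0*(289/36 - √5) = 0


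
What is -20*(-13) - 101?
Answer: 159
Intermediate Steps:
-20*(-13) - 101 = 260 - 101 = 159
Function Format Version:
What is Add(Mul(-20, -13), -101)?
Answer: 159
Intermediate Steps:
Add(Mul(-20, -13), -101) = Add(260, -101) = 159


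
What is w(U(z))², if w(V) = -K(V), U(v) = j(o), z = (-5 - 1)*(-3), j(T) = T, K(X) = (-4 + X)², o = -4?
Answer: 4096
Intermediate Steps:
z = 18 (z = -6*(-3) = 18)
U(v) = -4
w(V) = -(-4 + V)²
w(U(z))² = (-(-4 - 4)²)² = (-1*(-8)²)² = (-1*64)² = (-64)² = 4096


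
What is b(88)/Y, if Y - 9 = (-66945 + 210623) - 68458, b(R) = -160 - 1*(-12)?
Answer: -148/75229 ≈ -0.0019673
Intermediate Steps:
b(R) = -148 (b(R) = -160 + 12 = -148)
Y = 75229 (Y = 9 + ((-66945 + 210623) - 68458) = 9 + (143678 - 68458) = 9 + 75220 = 75229)
b(88)/Y = -148/75229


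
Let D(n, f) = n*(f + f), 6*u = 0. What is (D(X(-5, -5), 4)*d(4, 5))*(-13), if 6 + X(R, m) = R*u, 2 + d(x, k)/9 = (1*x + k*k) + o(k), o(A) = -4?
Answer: 129168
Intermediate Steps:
u = 0 (u = (1/6)*0 = 0)
d(x, k) = -54 + 9*x + 9*k**2 (d(x, k) = -18 + 9*((1*x + k*k) - 4) = -18 + 9*((x + k**2) - 4) = -18 + 9*(-4 + x + k**2) = -18 + (-36 + 9*x + 9*k**2) = -54 + 9*x + 9*k**2)
X(R, m) = -6 (X(R, m) = -6 + R*0 = -6 + 0 = -6)
D(n, f) = 2*f*n (D(n, f) = n*(2*f) = 2*f*n)
(D(X(-5, -5), 4)*d(4, 5))*(-13) = ((2*4*(-6))*(-54 + 9*4 + 9*5**2))*(-13) = -48*(-54 + 36 + 9*25)*(-13) = -48*(-54 + 36 + 225)*(-13) = -48*207*(-13) = -9936*(-13) = 129168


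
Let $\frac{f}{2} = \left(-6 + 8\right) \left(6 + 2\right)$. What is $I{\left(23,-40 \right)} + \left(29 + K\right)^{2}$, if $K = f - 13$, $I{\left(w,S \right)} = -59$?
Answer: $2245$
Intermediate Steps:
$f = 32$ ($f = 2 \left(-6 + 8\right) \left(6 + 2\right) = 2 \cdot 2 \cdot 8 = 2 \cdot 16 = 32$)
$K = 19$ ($K = 32 - 13 = 19$)
$I{\left(23,-40 \right)} + \left(29 + K\right)^{2} = -59 + \left(29 + 19\right)^{2} = -59 + 48^{2} = -59 + 2304 = 2245$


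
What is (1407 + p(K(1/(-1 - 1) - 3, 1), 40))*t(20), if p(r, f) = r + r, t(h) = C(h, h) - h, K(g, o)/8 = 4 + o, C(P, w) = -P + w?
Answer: -29740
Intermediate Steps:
C(P, w) = w - P
K(g, o) = 32 + 8*o (K(g, o) = 8*(4 + o) = 32 + 8*o)
t(h) = -h (t(h) = (h - h) - h = 0 - h = -h)
p(r, f) = 2*r
(1407 + p(K(1/(-1 - 1) - 3, 1), 40))*t(20) = (1407 + 2*(32 + 8*1))*(-1*20) = (1407 + 2*(32 + 8))*(-20) = (1407 + 2*40)*(-20) = (1407 + 80)*(-20) = 1487*(-20) = -29740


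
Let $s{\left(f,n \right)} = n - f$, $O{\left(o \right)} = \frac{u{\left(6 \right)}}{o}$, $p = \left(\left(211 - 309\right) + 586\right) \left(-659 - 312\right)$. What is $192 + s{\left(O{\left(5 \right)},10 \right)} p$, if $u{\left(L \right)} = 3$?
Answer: $- \frac{22269896}{5} \approx -4.454 \cdot 10^{6}$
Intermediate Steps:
$p = -473848$ ($p = \left(-98 + 586\right) \left(-971\right) = 488 \left(-971\right) = -473848$)
$O{\left(o \right)} = \frac{3}{o}$
$192 + s{\left(O{\left(5 \right)},10 \right)} p = 192 + \left(10 - \frac{3}{5}\right) \left(-473848\right) = 192 + \frac{47}{5} \left(-473848\right) = 192 - \frac{22270856}{5} = - \frac{22269896}{5}$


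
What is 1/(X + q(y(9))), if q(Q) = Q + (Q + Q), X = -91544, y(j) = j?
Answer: -1/91517 ≈ -1.0927e-5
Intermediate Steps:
q(Q) = 3*Q (q(Q) = Q + 2*Q = 3*Q)
1/(X + q(y(9))) = 1/(-91544 + 3*9) = 1/(-91544 + 27) = 1/(-91517) = -1/91517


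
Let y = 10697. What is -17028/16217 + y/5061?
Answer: 87294541/82074237 ≈ 1.0636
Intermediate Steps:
-17028/16217 + y/5061 = -17028/16217 + 10697/5061 = 87294541/82074237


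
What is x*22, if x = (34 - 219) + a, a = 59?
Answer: -2772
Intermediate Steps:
x = -126 (x = (34 - 219) + 59 = -185 + 59 = -126)
x*22 = -126*22 = -2772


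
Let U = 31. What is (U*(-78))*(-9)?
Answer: 21762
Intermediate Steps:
(U*(-78))*(-9) = (31*(-78))*(-9) = -2418*(-9) = 21762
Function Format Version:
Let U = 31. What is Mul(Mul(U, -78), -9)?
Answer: 21762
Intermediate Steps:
Mul(Mul(U, -78), -9) = Mul(Mul(31, -78), -9) = Mul(-2418, -9) = 21762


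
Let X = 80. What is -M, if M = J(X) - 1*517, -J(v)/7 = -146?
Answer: -505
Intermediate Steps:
J(v) = 1022 (J(v) = -7*(-146) = 1022)
M = 505 (M = 1022 - 1*517 = 1022 - 517 = 505)
-M = -1*505 = -505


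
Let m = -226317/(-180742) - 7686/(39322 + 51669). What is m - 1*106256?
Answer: -1747455849707297/16445895322 ≈ -1.0625e+5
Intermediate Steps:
m = 19203627135/16445895322 (m = -226317*(-1/180742) - 7686/90991 = 226317/180742 - 7686*1/90991 = 226317/180742 - 7686/90991 = 19203627135/16445895322 ≈ 1.1677)
m - 1*106256 = 19203627135/16445895322 - 1*106256 = 19203627135/16445895322 - 106256 = -1747455849707297/16445895322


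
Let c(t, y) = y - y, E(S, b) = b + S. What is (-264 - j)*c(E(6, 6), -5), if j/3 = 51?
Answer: 0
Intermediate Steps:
E(S, b) = S + b
c(t, y) = 0
j = 153 (j = 3*51 = 153)
(-264 - j)*c(E(6, 6), -5) = (-264 - 1*153)*0 = (-264 - 153)*0 = -417*0 = 0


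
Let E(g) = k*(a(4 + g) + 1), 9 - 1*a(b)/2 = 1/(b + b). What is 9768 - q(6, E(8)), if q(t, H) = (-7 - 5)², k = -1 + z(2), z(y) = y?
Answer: 9624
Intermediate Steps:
a(b) = 18 - 1/b (a(b) = 18 - 2/(b + b) = 18 - 2*1/(2*b) = 18 - 1/b)
k = 1 (k = -1 + 2 = 1)
E(g) = 19 - 1/(4 + g) (E(g) = 1*((18 - 1/(4 + g)) + 1) = 1*(19 - 1/(4 + g)) = 19 - 1/(4 + g))
q(t, H) = 144 (q(t, H) = (-12)² = 144)
9768 - q(6, E(8)) = 9768 - 1*144 = 9768 - 144 = 9624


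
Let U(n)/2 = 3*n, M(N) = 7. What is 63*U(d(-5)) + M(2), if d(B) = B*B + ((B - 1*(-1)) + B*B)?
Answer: 17395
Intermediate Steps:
d(B) = 1 + B + 2*B² (d(B) = B² + ((B + 1) + B²) = B² + ((1 + B) + B²) = B² + (1 + B + B²) = 1 + B + 2*B²)
U(n) = 6*n (U(n) = 2*(3*n) = 6*n)
63*U(d(-5)) + M(2) = 63*(6*(1 - 5 + 2*(-5)²)) + 7 = 63*(6*(1 - 5 + 2*25)) + 7 = 63*(6*(1 - 5 + 50)) + 7 = 63*(6*46) + 7 = 63*276 + 7 = 17388 + 7 = 17395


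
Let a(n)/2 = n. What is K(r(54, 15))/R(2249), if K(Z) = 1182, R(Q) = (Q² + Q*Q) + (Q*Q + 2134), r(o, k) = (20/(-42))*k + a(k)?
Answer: 1182/15176137 ≈ 7.7885e-5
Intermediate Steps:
a(n) = 2*n
r(o, k) = 32*k/21 (r(o, k) = (20/(-42))*k + 2*k = (20*(-1/42))*k + 2*k = -10*k/21 + 2*k = 32*k/21)
R(Q) = 2134 + 3*Q² (R(Q) = (Q² + Q²) + (Q² + 2134) = 2*Q² + (2134 + Q²) = 2134 + 3*Q²)
K(r(54, 15))/R(2249) = 1182/(2134 + 3*2249²) = 1182/(2134 + 3*5058001) = 1182/(2134 + 15174003) = 1182/15176137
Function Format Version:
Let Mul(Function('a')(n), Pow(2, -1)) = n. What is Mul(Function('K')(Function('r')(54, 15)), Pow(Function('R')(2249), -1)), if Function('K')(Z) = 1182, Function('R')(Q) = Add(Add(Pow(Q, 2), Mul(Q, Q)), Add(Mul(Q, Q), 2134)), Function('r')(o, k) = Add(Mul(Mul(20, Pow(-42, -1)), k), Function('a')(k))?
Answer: Rational(1182, 15176137) ≈ 7.7885e-5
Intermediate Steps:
Function('a')(n) = Mul(2, n)
Function('r')(o, k) = Mul(Rational(32, 21), k) (Function('r')(o, k) = Add(Mul(Mul(20, Pow(-42, -1)), k), Mul(2, k)) = Add(Mul(Mul(20, Rational(-1, 42)), k), Mul(2, k)) = Add(Mul(Rational(-10, 21), k), Mul(2, k)) = Mul(Rational(32, 21), k))
Function('R')(Q) = Add(2134, Mul(3, Pow(Q, 2))) (Function('R')(Q) = Add(Add(Pow(Q, 2), Pow(Q, 2)), Add(Pow(Q, 2), 2134)) = Add(Mul(2, Pow(Q, 2)), Add(2134, Pow(Q, 2))) = Add(2134, Mul(3, Pow(Q, 2))))
Mul(Function('K')(Function('r')(54, 15)), Pow(Function('R')(2249), -1)) = Mul(1182, Pow(Add(2134, Mul(3, Pow(2249, 2))), -1)) = Mul(1182, Pow(Add(2134, Mul(3, 5058001)), -1)) = Mul(1182, Pow(Add(2134, 15174003), -1)) = Mul(1182, Pow(15176137, -1)) = Mul(1182, Rational(1, 15176137)) = Rational(1182, 15176137)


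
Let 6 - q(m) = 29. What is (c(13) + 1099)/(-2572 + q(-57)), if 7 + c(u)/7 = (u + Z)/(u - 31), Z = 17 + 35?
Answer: -3689/9342 ≈ -0.39488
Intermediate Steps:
Z = 52
c(u) = -49 + 7*(52 + u)/(-31 + u) (c(u) = -49 + 7*((u + 52)/(u - 31)) = -49 + 7*((52 + u)/(-31 + u)) = -49 + 7*(52 + u)/(-31 + u))
q(m) = -23 (q(m) = 6 - 1*29 = 6 - 29 = -23)
(c(13) + 1099)/(-2572 + q(-57)) = (7*(269 - 6*13)/(-31 + 13) + 1099)/(-2572 - 23) = (7*(269 - 78)/(-18) + 1099)/(-2595) = (7*(-1/18)*191 + 1099)*(-1/2595) = (-1337/18 + 1099)*(-1/2595) = (18445/18)*(-1/2595) = -3689/9342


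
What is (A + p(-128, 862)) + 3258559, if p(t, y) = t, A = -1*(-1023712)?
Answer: 4282143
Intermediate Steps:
A = 1023712
(A + p(-128, 862)) + 3258559 = (1023712 - 128) + 3258559 = 1023584 + 3258559 = 4282143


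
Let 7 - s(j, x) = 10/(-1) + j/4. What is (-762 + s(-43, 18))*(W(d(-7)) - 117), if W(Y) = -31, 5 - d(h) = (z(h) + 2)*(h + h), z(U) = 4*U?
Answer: 108669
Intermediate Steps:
d(h) = 5 - 2*h*(2 + 4*h) (d(h) = 5 - (4*h + 2)*(h + h) = 5 - (2 + 4*h)*2*h = 5 - 2*h*(2 + 4*h))
s(j, x) = 17 - j/4 (s(j, x) = 7 - (10/(-1) + j/4) = 7 - (10*(-1) + j*(1/4)) = 7 - (-10 + j/4) = 7 + (10 - j/4) = 17 - j/4)
(-762 + s(-43, 18))*(W(d(-7)) - 117) = (-762 + (17 - 1/4*(-43)))*(-31 - 117) = (-762 + (17 + 43/4))*(-148) = (-762 + 111/4)*(-148) = -2937/4*(-148) = 108669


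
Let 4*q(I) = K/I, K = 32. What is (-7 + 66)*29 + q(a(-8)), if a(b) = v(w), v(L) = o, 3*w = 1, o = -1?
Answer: 1703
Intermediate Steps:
w = ⅓ (w = (⅓)*1 = ⅓ ≈ 0.33333)
v(L) = -1
a(b) = -1
q(I) = 8/I (q(I) = (32/I)/4 = 8/I)
(-7 + 66)*29 + q(a(-8)) = (-7 + 66)*29 + 8/(-1) = 59*29 + 8*(-1) = 1711 - 8 = 1703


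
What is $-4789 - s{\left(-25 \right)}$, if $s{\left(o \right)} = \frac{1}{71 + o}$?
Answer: $- \frac{220295}{46} \approx -4789.0$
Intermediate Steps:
$-4789 - s{\left(-25 \right)} = -4789 - \frac{1}{71 - 25} = -4789 - \frac{1}{46} = - \frac{220295}{46}$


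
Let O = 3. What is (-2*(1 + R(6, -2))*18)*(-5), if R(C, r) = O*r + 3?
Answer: -360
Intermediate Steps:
R(C, r) = 3 + 3*r (R(C, r) = 3*r + 3 = 3 + 3*r)
(-2*(1 + R(6, -2))*18)*(-5) = (-2*(1 + (3 + 3*(-2)))*18)*(-5) = (-2*(1 + (3 - 6))*18)*(-5) = (-2*(1 - 3)*18)*(-5) = (-2*(-2)*18)*(-5) = (4*18)*(-5) = 72*(-5) = -360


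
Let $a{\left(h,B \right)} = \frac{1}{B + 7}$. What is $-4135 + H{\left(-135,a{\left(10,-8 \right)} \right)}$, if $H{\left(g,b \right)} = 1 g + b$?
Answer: $-4271$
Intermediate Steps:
$a{\left(h,B \right)} = \frac{1}{7 + B}$
$H{\left(g,b \right)} = b + g$ ($H{\left(g,b \right)} = g + b = b + g$)
$-4135 + H{\left(-135,a{\left(10,-8 \right)} \right)} = -4135 - \left(135 - \frac{1}{7 - 8}\right) = -4135 - \left(135 - \frac{1}{-1}\right) = -4135 - 136 = -4271$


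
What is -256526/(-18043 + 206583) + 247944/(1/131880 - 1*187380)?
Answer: -6252114527893337/2329569545593730 ≈ -2.6838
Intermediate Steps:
-256526/(-18043 + 206583) + 247944/(1/131880 - 1*187380) = -256526/188540 + 247944/(1/131880 - 187380) = -256526*1/188540 + 247944/(-24711674399/131880) = -128263/94270 + 247944*(-131880/24711674399) = -128263/94270 - 32698854720/24711674399 = -6252114527893337/2329569545593730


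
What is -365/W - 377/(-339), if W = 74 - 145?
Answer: 150502/24069 ≈ 6.2529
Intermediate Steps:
W = -71
-365/W - 377/(-339) = -365/(-71) - 377/(-339) = -365*(-1/71) - 377*(-1/339) = 365/71 + 377/339 = 150502/24069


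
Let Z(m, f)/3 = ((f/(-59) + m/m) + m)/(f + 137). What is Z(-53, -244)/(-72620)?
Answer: -2118/114612515 ≈ -1.8480e-5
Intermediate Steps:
Z(m, f) = 3*(1 + m - f/59)/(137 + f) (Z(m, f) = 3*(((f/(-59) + m/m) + m)/(f + 137)) = 3*(((f*(-1/59) + 1) + m)/(137 + f)) = 3*(((-f/59 + 1) + m)/(137 + f)) = 3*(((1 - f/59) + m)/(137 + f)) = 3*((1 + m - f/59)/(137 + f)) = 3*(1 + m - f/59)/(137 + f))
Z(-53, -244)/(-72620) = (3*(59 - 1*(-244) + 59*(-53))/(59*(137 - 244)))/(-72620) = ((3/59)*(59 + 244 - 3127)/(-107))*(-1/72620) = ((3/59)*(-1/107)*(-2824))*(-1/72620) = (8472/6313)*(-1/72620) = -2118/114612515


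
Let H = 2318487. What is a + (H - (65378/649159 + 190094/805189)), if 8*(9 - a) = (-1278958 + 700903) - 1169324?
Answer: 1515469845066440799/597366498344 ≈ 2.5369e+6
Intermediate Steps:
a = 1747451/8 (a = 9 - ((-1278958 + 700903) - 1169324)/8 = 9 - (-578055 - 1169324)/8 = 9 - 1/8*(-1747379) = 9 + 1747379/8 = 1747451/8 ≈ 2.1843e+5)
a + (H - (65378/649159 + 190094/805189)) = 1747451/8 + (2318487 - (65378/649159 + 190094/805189)) = 1747451/8 + (2318487 - 1*25148982484/74670812293) = 1747451/8 + (2318487 - 25148982484/74670812293) = 1747451/8 + 173123282431778207/74670812293 = 1515469845066440799/597366498344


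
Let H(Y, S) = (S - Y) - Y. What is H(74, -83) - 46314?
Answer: -46545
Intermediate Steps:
H(Y, S) = S - 2*Y
H(74, -83) - 46314 = (-83 - 2*74) - 46314 = (-83 - 148) - 46314 = -231 - 46314 = -46545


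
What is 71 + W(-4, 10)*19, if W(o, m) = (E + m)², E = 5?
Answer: 4346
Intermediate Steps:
W(o, m) = (5 + m)²
71 + W(-4, 10)*19 = 71 + (5 + 10)²*19 = 71 + 15²*19 = 71 + 225*19 = 71 + 4275 = 4346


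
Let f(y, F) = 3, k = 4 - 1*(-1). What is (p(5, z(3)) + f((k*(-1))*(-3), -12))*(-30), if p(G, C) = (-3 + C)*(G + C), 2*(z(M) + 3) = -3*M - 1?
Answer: -1080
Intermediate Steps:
k = 5 (k = 4 + 1 = 5)
z(M) = -7/2 - 3*M/2 (z(M) = -3 + (-3*M - 1)/2 = -3 + (-1 - 3*M)/2 = -3 + (-½ - 3*M/2) = -7/2 - 3*M/2)
p(G, C) = (-3 + C)*(C + G)
(p(5, z(3)) + f((k*(-1))*(-3), -12))*(-30) = (((-7/2 - 3/2*3)² - 3*(-7/2 - 3/2*3) - 3*5 + (-7/2 - 3/2*3)*5) + 3)*(-30) = (((-7/2 - 9/2)² - 3*(-7/2 - 9/2) - 15 + (-7/2 - 9/2)*5) + 3)*(-30) = (((-8)² - 3*(-8) - 15 - 8*5) + 3)*(-30) = ((64 + 24 - 15 - 40) + 3)*(-30) = (33 + 3)*(-30) = 36*(-30) = -1080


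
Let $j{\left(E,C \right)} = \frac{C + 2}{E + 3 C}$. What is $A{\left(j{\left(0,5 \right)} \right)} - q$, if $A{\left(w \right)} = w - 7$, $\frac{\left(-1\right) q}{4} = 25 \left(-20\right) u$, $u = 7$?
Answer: $- \frac{210098}{15} \approx -14007.0$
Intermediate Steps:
$j{\left(E,C \right)} = \frac{2 + C}{E + 3 C}$
$q = 14000$ ($q = - 4 \cdot 25 \left(-20\right) 7 = - 4 \left(\left(-500\right) 7\right) = \left(-4\right) \left(-3500\right) = 14000$)
$A{\left(w \right)} = -7 + w$ ($A{\left(w \right)} = w - 7 = -7 + w$)
$A{\left(j{\left(0,5 \right)} \right)} - q = \left(-7 + \frac{2 + 5}{0 + 3 \cdot 5}\right) - 14000 = \left(-7 + \frac{1}{0 + 15} \cdot 7\right) - 14000 = \left(-7 + \frac{1}{15} \cdot 7\right) - 14000 = \left(-7 + \frac{7}{15}\right) - 14000 = - \frac{98}{15} - 14000 = - \frac{210098}{15}$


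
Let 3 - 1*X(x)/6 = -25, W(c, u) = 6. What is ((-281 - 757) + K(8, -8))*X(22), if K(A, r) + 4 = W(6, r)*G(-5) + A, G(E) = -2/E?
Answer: -866544/5 ≈ -1.7331e+5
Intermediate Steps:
K(A, r) = -8/5 + A (K(A, r) = -4 + (6*(-2/(-5)) + A) = -4 + (6*(-2*(-1/5)) + A) = -4 + (6*(2/5) + A) = -4 + (12/5 + A) = -8/5 + A)
X(x) = 168 (X(x) = 18 - 6*(-25) = 18 + 150 = 168)
((-281 - 757) + K(8, -8))*X(22) = ((-281 - 757) + (-8/5 + 8))*168 = (-1038 + 32/5)*168 = -5158/5*168 = -866544/5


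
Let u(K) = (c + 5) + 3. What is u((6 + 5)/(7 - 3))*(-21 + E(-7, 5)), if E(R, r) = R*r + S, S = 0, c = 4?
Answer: -672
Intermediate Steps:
E(R, r) = R*r (E(R, r) = R*r + 0 = R*r)
u(K) = 12 (u(K) = (4 + 5) + 3 = 9 + 3 = 12)
u((6 + 5)/(7 - 3))*(-21 + E(-7, 5)) = 12*(-21 - 7*5) = 12*(-21 - 35) = 12*(-56) = -672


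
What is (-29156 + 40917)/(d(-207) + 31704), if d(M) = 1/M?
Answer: 2434527/6562727 ≈ 0.37096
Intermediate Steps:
(-29156 + 40917)/(d(-207) + 31704) = (-29156 + 40917)/(1/(-207) + 31704) = 11761/(-1/207 + 31704) = 11761/(6562727/207) = 11761*(207/6562727) = 2434527/6562727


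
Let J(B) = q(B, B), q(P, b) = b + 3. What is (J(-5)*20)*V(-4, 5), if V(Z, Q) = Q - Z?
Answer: -360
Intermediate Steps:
q(P, b) = 3 + b
J(B) = 3 + B
(J(-5)*20)*V(-4, 5) = ((3 - 5)*20)*(5 - 1*(-4)) = (-2*20)*(5 + 4) = -40*9 = -360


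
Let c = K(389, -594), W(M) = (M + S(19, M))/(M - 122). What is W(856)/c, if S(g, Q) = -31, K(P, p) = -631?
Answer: -825/463154 ≈ -0.0017813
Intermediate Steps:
W(M) = (-31 + M)/(-122 + M) (W(M) = (M - 31)/(M - 122) = (-31 + M)/(-122 + M))
c = -631
W(856)/c = ((-31 + 856)/(-122 + 856))/(-631) = (825/734)*(-1/631) = -825/463154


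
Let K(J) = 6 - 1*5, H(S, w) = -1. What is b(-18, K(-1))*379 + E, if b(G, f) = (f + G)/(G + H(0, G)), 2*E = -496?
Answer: 1731/19 ≈ 91.105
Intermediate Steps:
E = -248 (E = (½)*(-496) = -248)
K(J) = 1 (K(J) = 6 - 5 = 1)
b(G, f) = (G + f)/(-1 + G) (b(G, f) = (f + G)/(G - 1) = (G + f)/(-1 + G))
b(-18, K(-1))*379 + E = ((-18 + 1)/(-1 - 18))*379 - 248 = (-17/(-19))*379 - 248 = -1/19*(-17)*379 - 248 = (17/19)*379 - 248 = 6443/19 - 248 = 1731/19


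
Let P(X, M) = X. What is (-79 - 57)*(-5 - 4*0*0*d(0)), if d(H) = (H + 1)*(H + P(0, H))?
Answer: 680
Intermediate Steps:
d(H) = H*(1 + H) (d(H) = (H + 1)*(H + 0) = (1 + H)*H = H*(1 + H))
(-79 - 57)*(-5 - 4*0*0*d(0)) = (-79 - 57)*(-5 - 4*0*0*0*(1 + 0)) = -136*(-5 - 0*0*1) = -136*(-5 - 0*0) = -136*(-5 - 4*0) = -136*(-5 + 0) = -136*(-5) = 680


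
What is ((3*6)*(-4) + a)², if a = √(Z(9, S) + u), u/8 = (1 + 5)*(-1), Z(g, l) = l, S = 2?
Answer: (72 - I*√46)² ≈ 5138.0 - 976.66*I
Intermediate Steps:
u = -48 (u = 8*((1 + 5)*(-1)) = 8*(6*(-1)) = 8*(-6) = -48)
a = I*√46 (a = √(2 - 48) = √(-46) = I*√46 ≈ 6.7823*I)
((3*6)*(-4) + a)² = ((3*6)*(-4) + I*√46)² = (18*(-4) + I*√46)² = (-72 + I*√46)²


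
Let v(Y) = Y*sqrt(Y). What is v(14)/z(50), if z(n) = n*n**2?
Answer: 7*sqrt(14)/62500 ≈ 0.00041907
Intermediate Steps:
z(n) = n**3
v(Y) = Y**(3/2)
v(14)/z(50) = 14**(3/2)/(50**3) = (14*sqrt(14))/125000 = (14*sqrt(14))*(1/125000) = 7*sqrt(14)/62500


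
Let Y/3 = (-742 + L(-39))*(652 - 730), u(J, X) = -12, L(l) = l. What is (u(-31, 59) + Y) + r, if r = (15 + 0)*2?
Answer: 182772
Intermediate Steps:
r = 30 (r = 15*2 = 30)
Y = 182754 (Y = 3*((-742 - 39)*(652 - 730)) = 3*(-781*(-78)) = 3*60918 = 182754)
(u(-31, 59) + Y) + r = (-12 + 182754) + 30 = 182742 + 30 = 182772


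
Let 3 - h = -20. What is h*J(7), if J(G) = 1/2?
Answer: 23/2 ≈ 11.500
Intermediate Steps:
h = 23 (h = 3 - 1*(-20) = 3 + 20 = 23)
J(G) = ½
h*J(7) = 23*(½) = 23/2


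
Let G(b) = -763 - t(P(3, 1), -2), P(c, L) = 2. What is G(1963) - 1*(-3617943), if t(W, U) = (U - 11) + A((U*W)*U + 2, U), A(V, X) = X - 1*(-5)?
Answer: 3617190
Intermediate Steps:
A(V, X) = 5 + X (A(V, X) = X + 5 = 5 + X)
t(W, U) = -6 + 2*U (t(W, U) = (U - 11) + (5 + U) = (-11 + U) + (5 + U) = -6 + 2*U)
G(b) = -753 (G(b) = -763 - (-6 + 2*(-2)) = -763 - (-6 - 4) = -763 - 1*(-10) = -763 + 10 = -753)
G(1963) - 1*(-3617943) = -753 - 1*(-3617943) = -753 + 3617943 = 3617190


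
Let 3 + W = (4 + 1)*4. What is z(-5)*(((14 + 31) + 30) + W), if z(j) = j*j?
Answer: 2300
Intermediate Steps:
z(j) = j²
W = 17 (W = -3 + (4 + 1)*4 = -3 + 5*4 = -3 + 20 = 17)
z(-5)*(((14 + 31) + 30) + W) = (-5)²*(((14 + 31) + 30) + 17) = 25*((45 + 30) + 17) = 25*(75 + 17) = 25*92 = 2300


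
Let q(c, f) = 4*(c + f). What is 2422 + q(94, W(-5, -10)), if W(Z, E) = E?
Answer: 2758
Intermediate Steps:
q(c, f) = 4*c + 4*f
2422 + q(94, W(-5, -10)) = 2422 + (4*94 + 4*(-10)) = 2422 + (376 - 40) = 2422 + 336 = 2758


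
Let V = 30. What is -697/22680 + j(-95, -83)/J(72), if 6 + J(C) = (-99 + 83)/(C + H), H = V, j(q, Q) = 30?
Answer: -17459629/3560760 ≈ -4.9033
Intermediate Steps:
H = 30
J(C) = -6 - 16/(30 + C) (J(C) = -6 + (-99 + 83)/(C + 30) = -6 - 16/(30 + C))
-697/22680 + j(-95, -83)/J(72) = -697/22680 + 30/((2*(-98 - 3*72)/(30 + 72))) = -697*1/22680 + 30/((2*(-98 - 216)/102)) = -697/22680 + 30/((2*(1/102)*(-314))) = -697/22680 + 30/(-314/51) = -697/22680 + 30*(-51/314) = -697/22680 - 765/157 = -17459629/3560760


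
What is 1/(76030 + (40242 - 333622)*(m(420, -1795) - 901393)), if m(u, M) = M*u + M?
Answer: 1/486156553470 ≈ 2.0570e-12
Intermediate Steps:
m(u, M) = M + M*u
1/(76030 + (40242 - 333622)*(m(420, -1795) - 901393)) = 1/(76030 + (40242 - 333622)*(-1795*(1 + 420) - 901393)) = 1/(76030 - 293380*(-1795*421 - 901393)) = 1/(76030 - 293380*(-755695 - 901393)) = 1/(76030 - 293380*(-1657088)) = 1/(76030 + 486156477440) = 1/486156553470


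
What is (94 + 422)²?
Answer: 266256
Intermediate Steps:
(94 + 422)² = 516² = 266256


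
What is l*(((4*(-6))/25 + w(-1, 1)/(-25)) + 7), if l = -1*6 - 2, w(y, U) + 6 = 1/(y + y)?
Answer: -252/5 ≈ -50.400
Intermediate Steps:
w(y, U) = -6 + 1/(2*y) (w(y, U) = -6 + 1/(y + y) = -6 + 1/(2*y))
l = -8 (l = -6 - 2 = -8)
l*(((4*(-6))/25 + w(-1, 1)/(-25)) + 7) = -8*(((4*(-6))/25 + (-6 + (½)/(-1))/(-25)) + 7) = -8*((-24*1/25 + (-6 + (½)*(-1))*(-1/25)) + 7) = -8*((-24/25 + (-6 - ½)*(-1/25)) + 7) = -8*((-24/25 - 13/2*(-1/25)) + 7) = -8*((-24/25 + 13/50) + 7) = -8*(-7/10 + 7) = -8*63/10 = -252/5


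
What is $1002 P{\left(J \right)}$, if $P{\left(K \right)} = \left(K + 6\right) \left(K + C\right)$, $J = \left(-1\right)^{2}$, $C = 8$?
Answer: $63126$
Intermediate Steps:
$J = 1$
$P{\left(K \right)} = \left(6 + K\right) \left(8 + K\right)$ ($P{\left(K \right)} = \left(K + 6\right) \left(K + 8\right) = \left(6 + K\right) \left(8 + K\right)$)
$1002 P{\left(J \right)} = 1002 \left(48 + 1^{2} + 14 \cdot 1\right) = 1002 \left(48 + 1 + 14\right) = 1002 \cdot 63 = 63126$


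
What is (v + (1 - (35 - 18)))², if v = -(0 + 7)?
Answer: 529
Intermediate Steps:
v = -7 (v = -1*7 = -7)
(v + (1 - (35 - 18)))² = (-7 + (1 - (35 - 18)))² = (-7 + (1 - 1*17))² = (-7 + (1 - 17))² = (-7 - 16)² = (-23)² = 529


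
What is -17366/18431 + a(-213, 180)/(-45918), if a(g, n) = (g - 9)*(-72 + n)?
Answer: -19750574/47017481 ≈ -0.42007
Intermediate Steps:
a(g, n) = (-72 + n)*(-9 + g) (a(g, n) = (-9 + g)*(-72 + n) = (-72 + n)*(-9 + g))
-17366/18431 + a(-213, 180)/(-45918) = -17366/18431 + (648 - 72*(-213) - 9*180 - 213*180)/(-45918) = -17366*1/18431 + (648 + 15336 - 1620 - 38340)*(-1/45918) = -17366/18431 - 23976*(-1/45918) = -17366/18431 + 1332/2551 = -19750574/47017481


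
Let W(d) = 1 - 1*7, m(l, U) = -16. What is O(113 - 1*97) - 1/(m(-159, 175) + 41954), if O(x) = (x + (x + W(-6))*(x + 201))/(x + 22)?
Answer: 45838215/796822 ≈ 57.526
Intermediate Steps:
W(d) = -6 (W(d) = 1 - 7 = -6)
O(x) = (x + (-6 + x)*(201 + x))/(22 + x) (O(x) = (x + (x - 6)*(x + 201))/(x + 22) = (x + (-6 + x)*(201 + x))/(22 + x))
O(113 - 1*97) - 1/(m(-159, 175) + 41954) = (-1206 + (113 - 1*97)**2 + 196*(113 - 1*97))/(22 + (113 - 1*97)) - 1/(-16 + 41954) = (-1206 + (113 - 97)**2 + 196*(113 - 97))/(22 + (113 - 97)) - 1/41938 = (-1206 + 16**2 + 196*16)/(22 + 16) - 1*1/41938 = (-1206 + 256 + 3136)/38 - 1/41938 = (1/38)*2186 - 1/41938 = 1093/19 - 1/41938 = 45838215/796822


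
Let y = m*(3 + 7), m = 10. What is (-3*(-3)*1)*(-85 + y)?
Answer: 135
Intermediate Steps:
y = 100 (y = 10*(3 + 7) = 10*10 = 100)
(-3*(-3)*1)*(-85 + y) = (-3*(-3)*1)*(-85 + 100) = (9*1)*15 = 9*15 = 135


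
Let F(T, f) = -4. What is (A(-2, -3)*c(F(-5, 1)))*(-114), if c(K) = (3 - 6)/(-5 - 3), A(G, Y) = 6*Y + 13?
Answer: 855/4 ≈ 213.75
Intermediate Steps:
A(G, Y) = 13 + 6*Y
c(K) = 3/8 (c(K) = -3/(-8) = -3*(-1/8) = 3/8)
(A(-2, -3)*c(F(-5, 1)))*(-114) = ((13 + 6*(-3))*(3/8))*(-114) = ((13 - 18)*(3/8))*(-114) = -5*3/8*(-114) = -15/8*(-114) = 855/4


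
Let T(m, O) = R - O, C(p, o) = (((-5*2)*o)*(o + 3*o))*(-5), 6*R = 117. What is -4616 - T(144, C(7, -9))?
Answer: 23129/2 ≈ 11565.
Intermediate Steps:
R = 39/2 (R = (⅙)*117 = 39/2 ≈ 19.500)
C(p, o) = 200*o² (C(p, o) = ((-10*o)*(4*o))*(-5) = -40*o²*(-5) = 200*o²)
T(m, O) = 39/2 - O
-4616 - T(144, C(7, -9)) = -4616 - (39/2 - 200*(-9)²) = -4616 - (39/2 - 200*81) = -4616 - (39/2 - 1*16200) = -4616 - (39/2 - 16200) = -4616 - 1*(-32361/2) = -4616 + 32361/2 = 23129/2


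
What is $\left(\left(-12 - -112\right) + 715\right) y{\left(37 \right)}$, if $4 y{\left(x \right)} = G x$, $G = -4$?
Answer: $-30155$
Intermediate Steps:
$y{\left(x \right)} = - x$ ($y{\left(x \right)} = \frac{\left(-4\right) x}{4} = - x$)
$\left(\left(-12 - -112\right) + 715\right) y{\left(37 \right)} = \left(\left(-12 - -112\right) + 715\right) \left(\left(-1\right) 37\right) = \left(\left(-12 + 112\right) + 715\right) \left(-37\right) = \left(100 + 715\right) \left(-37\right) = 815 \left(-37\right) = -30155$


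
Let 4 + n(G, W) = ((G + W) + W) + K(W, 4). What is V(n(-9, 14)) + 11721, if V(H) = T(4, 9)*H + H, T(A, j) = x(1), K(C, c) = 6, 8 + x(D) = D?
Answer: 11595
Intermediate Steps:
x(D) = -8 + D
T(A, j) = -7 (T(A, j) = -8 + 1 = -7)
n(G, W) = 2 + G + 2*W (n(G, W) = -4 + (((G + W) + W) + 6) = -4 + ((G + 2*W) + 6) = -4 + (6 + G + 2*W) = 2 + G + 2*W)
V(H) = -6*H (V(H) = -7*H + H = -6*H)
V(n(-9, 14)) + 11721 = -6*(2 - 9 + 2*14) + 11721 = -6*(2 - 9 + 28) + 11721 = -6*21 + 11721 = -126 + 11721 = 11595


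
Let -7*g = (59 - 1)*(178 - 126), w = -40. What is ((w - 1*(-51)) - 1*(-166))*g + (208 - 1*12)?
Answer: -532460/7 ≈ -76066.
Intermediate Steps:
g = -3016/7 (g = -(59 - 1)*(178 - 126)/7 = -58*52/7 = -⅐*3016 = -3016/7 ≈ -430.86)
((w - 1*(-51)) - 1*(-166))*g + (208 - 1*12) = ((-40 - 1*(-51)) - 1*(-166))*(-3016/7) + (208 - 1*12) = ((-40 + 51) + 166)*(-3016/7) + (208 - 12) = (11 + 166)*(-3016/7) + 196 = 177*(-3016/7) + 196 = -533832/7 + 196 = -532460/7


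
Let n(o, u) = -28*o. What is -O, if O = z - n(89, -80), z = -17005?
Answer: 14513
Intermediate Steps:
O = -14513 (O = -17005 - (-28)*89 = -17005 - 1*(-2492) = -17005 + 2492 = -14513)
-O = -1*(-14513) = 14513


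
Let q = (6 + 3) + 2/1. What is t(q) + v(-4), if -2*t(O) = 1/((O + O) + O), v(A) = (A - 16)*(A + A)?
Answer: 10559/66 ≈ 159.98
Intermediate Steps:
v(A) = 2*A*(-16 + A) (v(A) = (-16 + A)*(2*A) = 2*A*(-16 + A))
q = 11 (q = 9 + 2*1 = 9 + 2 = 11)
t(O) = -1/(6*O) (t(O) = -1/(2*((O + O) + O)) = -1/(2*(2*O + O)) = -1/(3*O)/2 = -1/(6*O))
t(q) + v(-4) = -⅙/11 + 2*(-4)*(-16 - 4) = -⅙*1/11 + 2*(-4)*(-20) = -1/66 + 160 = 10559/66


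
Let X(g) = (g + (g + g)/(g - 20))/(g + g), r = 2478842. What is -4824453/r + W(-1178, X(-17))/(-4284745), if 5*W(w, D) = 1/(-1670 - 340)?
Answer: -51937271558961352/26685779736541125 ≈ -1.9463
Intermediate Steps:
X(g) = (g + 2*g/(-20 + g))/(2*g) (X(g) = (g + (2*g)/(-20 + g))/((2*g)) = (g + 2*g/(-20 + g))*(1/(2*g)) = (g + 2*g/(-20 + g))/(2*g))
W(w, D) = -1/10050 (W(w, D) = 1/(5*(-1670 - 340)) = (⅕)/(-2010) = (⅕)*(-1/2010) = -1/10050)
-4824453/r + W(-1178, X(-17))/(-4284745) = -4824453/2478842 - 1/10050/(-4284745) = -4824453*1/2478842 - 1/10050*(-1/4284745) = -4824453/2478842 + 1/43061687250 = -51937271558961352/26685779736541125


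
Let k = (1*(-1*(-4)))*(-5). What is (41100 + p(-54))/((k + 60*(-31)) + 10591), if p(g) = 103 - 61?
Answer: 41142/8711 ≈ 4.7230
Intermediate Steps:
k = -20 (k = (1*4)*(-5) = 4*(-5) = -20)
p(g) = 42
(41100 + p(-54))/((k + 60*(-31)) + 10591) = (41100 + 42)/((-20 + 60*(-31)) + 10591) = 41142/((-20 - 1860) + 10591) = 41142/(-1880 + 10591) = 41142/8711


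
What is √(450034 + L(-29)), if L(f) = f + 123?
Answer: 4*√28133 ≈ 670.92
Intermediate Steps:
L(f) = 123 + f
√(450034 + L(-29)) = √(450034 + (123 - 29)) = √(450034 + 94) = √450128 = 4*√28133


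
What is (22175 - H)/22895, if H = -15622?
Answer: 37797/22895 ≈ 1.6509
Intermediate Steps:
(22175 - H)/22895 = (22175 - 1*(-15622))/22895 = (22175 + 15622)*(1/22895) = 37797*(1/22895) = 37797/22895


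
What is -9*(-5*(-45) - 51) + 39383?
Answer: 37817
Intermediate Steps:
-9*(-5*(-45) - 51) + 39383 = -9*(225 - 51) + 39383 = -9*174 + 39383 = -1566 + 39383 = 37817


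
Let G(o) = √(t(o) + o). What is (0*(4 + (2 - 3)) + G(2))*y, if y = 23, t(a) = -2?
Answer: 0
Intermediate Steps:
G(o) = √(-2 + o)
(0*(4 + (2 - 3)) + G(2))*y = (0*(4 + (2 - 3)) + √(-2 + 2))*23 = (0*(4 - 1) + √0)*23 = (0*3 + 0)*23 = (0 + 0)*23 = 0*23 = 0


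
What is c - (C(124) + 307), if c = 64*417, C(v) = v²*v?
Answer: -1880243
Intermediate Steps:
C(v) = v³
c = 26688
c - (C(124) + 307) = 26688 - (124³ + 307) = 26688 - (1906624 + 307) = 26688 - 1*1906931 = 26688 - 1906931 = -1880243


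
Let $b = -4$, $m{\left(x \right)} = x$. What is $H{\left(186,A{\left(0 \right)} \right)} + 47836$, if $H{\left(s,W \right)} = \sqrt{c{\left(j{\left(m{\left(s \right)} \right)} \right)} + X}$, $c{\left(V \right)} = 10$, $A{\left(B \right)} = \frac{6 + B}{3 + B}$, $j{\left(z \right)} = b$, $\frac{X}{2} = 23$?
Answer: $47836 + 2 \sqrt{14} \approx 47844.0$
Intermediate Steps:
$X = 46$ ($X = 2 \cdot 23 = 46$)
$j{\left(z \right)} = -4$
$A{\left(B \right)} = \frac{6 + B}{3 + B}$
$H{\left(s,W \right)} = 2 \sqrt{14}$ ($H{\left(s,W \right)} = \sqrt{10 + 46} = \sqrt{56} = 2 \sqrt{14}$)
$H{\left(186,A{\left(0 \right)} \right)} + 47836 = 2 \sqrt{14} + 47836 = 47836 + 2 \sqrt{14}$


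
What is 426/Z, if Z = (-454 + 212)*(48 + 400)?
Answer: -213/54208 ≈ -0.0039293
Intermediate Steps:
Z = -108416 (Z = -242*448 = -108416)
426/Z = 426/(-108416) = 426*(-1/108416) = -213/54208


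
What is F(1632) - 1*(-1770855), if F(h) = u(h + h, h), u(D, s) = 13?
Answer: 1770868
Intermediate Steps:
F(h) = 13
F(1632) - 1*(-1770855) = 13 - 1*(-1770855) = 13 + 1770855 = 1770868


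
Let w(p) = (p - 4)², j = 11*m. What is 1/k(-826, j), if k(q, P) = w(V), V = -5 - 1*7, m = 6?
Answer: 1/256 ≈ 0.0039063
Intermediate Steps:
V = -12 (V = -5 - 7 = -12)
j = 66 (j = 11*6 = 66)
w(p) = (-4 + p)²
k(q, P) = 256 (k(q, P) = (-4 - 12)² = (-16)² = 256)
1/k(-826, j) = 1/256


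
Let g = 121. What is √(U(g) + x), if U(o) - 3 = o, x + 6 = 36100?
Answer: √36218 ≈ 190.31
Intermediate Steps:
x = 36094 (x = -6 + 36100 = 36094)
U(o) = 3 + o
√(U(g) + x) = √((3 + 121) + 36094) = √(124 + 36094) = √36218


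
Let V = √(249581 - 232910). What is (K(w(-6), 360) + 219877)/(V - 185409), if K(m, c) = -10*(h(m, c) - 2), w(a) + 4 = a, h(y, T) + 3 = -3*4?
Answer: -13599564741/11458826870 - 73349*√16671/11458826870 ≈ -1.1876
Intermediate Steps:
h(y, T) = -15 (h(y, T) = -3 - 3*4 = -3 - 12 = -15)
V = √16671 ≈ 129.12
w(a) = -4 + a
K(m, c) = 170 (K(m, c) = -10*(-15 - 2) = -10*(-17) = 170)
(K(w(-6), 360) + 219877)/(V - 185409) = (170 + 219877)/(√16671 - 185409) = 220047/(-185409 + √16671)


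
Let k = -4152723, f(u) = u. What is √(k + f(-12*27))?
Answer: I*√4153047 ≈ 2037.9*I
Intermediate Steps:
√(k + f(-12*27)) = √(-4152723 - 12*27) = √(-4152723 - 324) = √(-4153047) = I*√4153047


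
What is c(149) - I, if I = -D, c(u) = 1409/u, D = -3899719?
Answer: -581056722/149 ≈ -3.8997e+6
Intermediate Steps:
I = 3899719 (I = -1*(-3899719) = 3899719)
c(149) - I = 1409/149 - 1*3899719 = 1409*(1/149) - 3899719 = 1409/149 - 3899719 = -581056722/149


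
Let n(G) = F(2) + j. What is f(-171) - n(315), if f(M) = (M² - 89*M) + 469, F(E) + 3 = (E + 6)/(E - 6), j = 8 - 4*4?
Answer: 44942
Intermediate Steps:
j = -8 (j = 8 - 16 = -8)
F(E) = -3 + (6 + E)/(-6 + E) (F(E) = -3 + (E + 6)/(E - 6) = -3 + (6 + E)/(-6 + E))
n(G) = -13 (n(G) = 2*(12 - 1*2)/(-6 + 2) - 8 = 2*(12 - 2)/(-4) - 8 = 2*(-¼)*10 - 8 = -5 - 8 = -13)
f(M) = 469 + M² - 89*M
f(-171) - n(315) = (469 + (-171)² - 89*(-171)) - 1*(-13) = (469 + 29241 + 15219) + 13 = 44929 + 13 = 44942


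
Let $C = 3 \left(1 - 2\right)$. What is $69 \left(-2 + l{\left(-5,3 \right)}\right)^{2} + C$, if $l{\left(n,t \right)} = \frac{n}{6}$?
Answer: $\frac{6611}{12} \approx 550.92$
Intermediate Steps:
$C = -3$ ($C = 3 \left(-1\right) = -3$)
$l{\left(n,t \right)} = \frac{n}{6}$ ($l{\left(n,t \right)} = n \frac{1}{6} = \frac{n}{6}$)
$69 \left(-2 + l{\left(-5,3 \right)}\right)^{2} + C = 69 \left(-2 + \frac{1}{6} \left(-5\right)\right)^{2} - 3 = 69 \left(-2 - \frac{5}{6}\right)^{2} - 3 = 69 \left(- \frac{17}{6}\right)^{2} - 3 = 69 \cdot \frac{289}{36} - 3 = \frac{6647}{12} - 3 = \frac{6611}{12}$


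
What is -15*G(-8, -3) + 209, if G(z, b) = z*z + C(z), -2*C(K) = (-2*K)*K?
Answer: -1711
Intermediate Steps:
C(K) = K² (C(K) = -(-2*K)*K/2 = -(-1)*K² = K²)
G(z, b) = 2*z² (G(z, b) = z*z + z² = z² + z² = 2*z²)
-15*G(-8, -3) + 209 = -30*(-8)² + 209 = -30*64 + 209 = -15*128 + 209 = -1920 + 209 = -1711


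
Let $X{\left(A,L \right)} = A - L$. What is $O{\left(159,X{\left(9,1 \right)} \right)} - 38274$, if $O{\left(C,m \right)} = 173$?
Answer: $-38101$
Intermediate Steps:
$O{\left(159,X{\left(9,1 \right)} \right)} - 38274 = 173 - 38274 = -38101$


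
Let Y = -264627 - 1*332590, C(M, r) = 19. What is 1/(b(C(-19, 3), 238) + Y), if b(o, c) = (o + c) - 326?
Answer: -1/597286 ≈ -1.6742e-6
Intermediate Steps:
b(o, c) = -326 + c + o (b(o, c) = (c + o) - 326 = -326 + c + o)
Y = -597217 (Y = -264627 - 332590 = -597217)
1/(b(C(-19, 3), 238) + Y) = 1/((-326 + 238 + 19) - 597217) = 1/(-69 - 597217) = 1/(-597286) = -1/597286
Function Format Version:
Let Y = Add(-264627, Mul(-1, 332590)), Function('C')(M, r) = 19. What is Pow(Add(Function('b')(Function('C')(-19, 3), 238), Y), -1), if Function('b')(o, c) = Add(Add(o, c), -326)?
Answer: Rational(-1, 597286) ≈ -1.6742e-6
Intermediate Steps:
Function('b')(o, c) = Add(-326, c, o) (Function('b')(o, c) = Add(Add(c, o), -326) = Add(-326, c, o))
Y = -597217 (Y = Add(-264627, -332590) = -597217)
Pow(Add(Function('b')(Function('C')(-19, 3), 238), Y), -1) = Pow(Add(Add(-326, 238, 19), -597217), -1) = Pow(Add(-69, -597217), -1) = Pow(-597286, -1) = Rational(-1, 597286)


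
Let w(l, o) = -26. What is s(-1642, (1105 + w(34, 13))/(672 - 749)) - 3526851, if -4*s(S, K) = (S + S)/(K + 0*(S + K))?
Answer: -3805535446/1079 ≈ -3.5269e+6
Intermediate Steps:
s(S, K) = -S/(2*K) (s(S, K) = -(S + S)/(4*(K + 0*(S + K))) = -2*S/(4*(K + 0*(K + S))) = -2*S/(4*(K + 0)) = -2*S/(4*K) = -S/(2*K))
s(-1642, (1105 + w(34, 13))/(672 - 749)) - 3526851 = -½*(-1642)/(1105 - 26)/(672 - 749) - 3526851 = -½*(-1642)/1079/(-77) - 3526851 = -½*(-1642)/1079*(-1/77) - 3526851 = -½*(-1642)/(-1079/77) - 3526851 = -½*(-1642)*(-77/1079) - 3526851 = -63217/1079 - 3526851 = -3805535446/1079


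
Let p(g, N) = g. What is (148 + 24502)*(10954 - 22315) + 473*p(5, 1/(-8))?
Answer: -280046285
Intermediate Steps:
(148 + 24502)*(10954 - 22315) + 473*p(5, 1/(-8)) = (148 + 24502)*(10954 - 22315) + 473*5 = 24650*(-11361) + 2365 = -280048650 + 2365 = -280046285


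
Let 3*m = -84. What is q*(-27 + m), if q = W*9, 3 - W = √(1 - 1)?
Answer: -1485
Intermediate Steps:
W = 3 (W = 3 - √(1 - 1) = 3 - √0 = 3 - 1*0 = 3 + 0 = 3)
m = -28 (m = (⅓)*(-84) = -28)
q = 27 (q = 3*9 = 27)
q*(-27 + m) = 27*(-27 - 28) = 27*(-55) = -1485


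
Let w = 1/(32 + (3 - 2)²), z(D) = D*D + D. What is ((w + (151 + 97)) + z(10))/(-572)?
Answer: -11815/18876 ≈ -0.62593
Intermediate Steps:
z(D) = D + D² (z(D) = D² + D = D + D²)
w = 1/33 (w = 1/(32 + 1²) = 1/(32 + 1) = 1/33 ≈ 0.030303)
((w + (151 + 97)) + z(10))/(-572) = ((1/33 + (151 + 97)) + 10*(1 + 10))/(-572) = ((1/33 + 248) + 10*11)*(-1/572) = (8185/33 + 110)*(-1/572) = (11815/33)*(-1/572) = -11815/18876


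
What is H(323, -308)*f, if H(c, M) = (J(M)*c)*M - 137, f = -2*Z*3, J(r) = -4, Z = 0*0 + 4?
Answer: -9547176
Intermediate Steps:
Z = 4 (Z = 0 + 4 = 4)
f = -24 (f = -2*4*3 = -8*3 = -24)
H(c, M) = -137 - 4*M*c (H(c, M) = (-4*c)*M - 137 = -4*M*c - 137 = -137 - 4*M*c)
H(323, -308)*f = (-137 - 4*(-308)*323)*(-24) = (-137 + 397936)*(-24) = 397799*(-24) = -9547176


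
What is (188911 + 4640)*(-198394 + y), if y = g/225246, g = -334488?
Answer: -205937293535286/5363 ≈ -3.8400e+10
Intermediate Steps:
y = -7964/5363 (y = -334488/225246 = -334488*1/225246 = -7964/5363 ≈ -1.4850)
(188911 + 4640)*(-198394 + y) = (188911 + 4640)*(-198394 - 7964/5363) = 193551*(-1063994986/5363) = -205937293535286/5363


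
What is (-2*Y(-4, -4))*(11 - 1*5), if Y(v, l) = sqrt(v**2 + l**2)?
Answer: -48*sqrt(2) ≈ -67.882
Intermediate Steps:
Y(v, l) = sqrt(l**2 + v**2)
(-2*Y(-4, -4))*(11 - 1*5) = (-2*sqrt((-4)**2 + (-4)**2))*(11 - 1*5) = (-2*sqrt(16 + 16))*(11 - 5) = -8*sqrt(2)*6 = -48*sqrt(2)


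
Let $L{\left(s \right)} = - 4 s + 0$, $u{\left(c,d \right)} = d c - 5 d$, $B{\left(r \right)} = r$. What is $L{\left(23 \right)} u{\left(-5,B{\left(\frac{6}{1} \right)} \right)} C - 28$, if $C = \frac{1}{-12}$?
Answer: $-488$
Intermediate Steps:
$u{\left(c,d \right)} = - 5 d + c d$ ($u{\left(c,d \right)} = c d - 5 d = - 5 d + c d$)
$L{\left(s \right)} = - 4 s$
$C = - \frac{1}{12} \approx -0.083333$
$L{\left(23 \right)} u{\left(-5,B{\left(\frac{6}{1} \right)} \right)} C - 28 = \left(-4\right) 23 \cdot \frac{6}{1} \left(-5 - 5\right) \left(- \frac{1}{12}\right) - 28 = - 92 \cdot 6 \cdot 1 \left(-10\right) \left(- \frac{1}{12}\right) - 28 = - 92 \cdot 6 \left(-10\right) \left(- \frac{1}{12}\right) - 28 = - 92 \left(\left(-60\right) \left(- \frac{1}{12}\right)\right) - 28 = \left(-92\right) 5 - 28 = -460 - 28 = -488$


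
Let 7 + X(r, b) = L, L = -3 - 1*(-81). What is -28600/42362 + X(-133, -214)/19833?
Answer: -282108049/420082773 ≈ -0.67155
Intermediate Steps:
L = 78 (L = -3 + 81 = 78)
X(r, b) = 71 (X(r, b) = -7 + 78 = 71)
-28600/42362 + X(-133, -214)/19833 = -28600/42362 + 71/19833 = -28600*1/42362 + 71*(1/19833) = -14300/21181 + 71/19833 = -282108049/420082773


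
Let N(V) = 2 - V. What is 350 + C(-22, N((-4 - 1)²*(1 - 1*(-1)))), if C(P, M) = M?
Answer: 302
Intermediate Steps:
350 + C(-22, N((-4 - 1)²*(1 - 1*(-1)))) = 350 + (2 - (-4 - 1)²*(1 - 1*(-1))) = 350 + (2 - (-5)²*(1 + 1)) = 350 + (2 - 25*2) = 350 + (2 - 1*50) = 350 + (2 - 50) = 350 - 48 = 302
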